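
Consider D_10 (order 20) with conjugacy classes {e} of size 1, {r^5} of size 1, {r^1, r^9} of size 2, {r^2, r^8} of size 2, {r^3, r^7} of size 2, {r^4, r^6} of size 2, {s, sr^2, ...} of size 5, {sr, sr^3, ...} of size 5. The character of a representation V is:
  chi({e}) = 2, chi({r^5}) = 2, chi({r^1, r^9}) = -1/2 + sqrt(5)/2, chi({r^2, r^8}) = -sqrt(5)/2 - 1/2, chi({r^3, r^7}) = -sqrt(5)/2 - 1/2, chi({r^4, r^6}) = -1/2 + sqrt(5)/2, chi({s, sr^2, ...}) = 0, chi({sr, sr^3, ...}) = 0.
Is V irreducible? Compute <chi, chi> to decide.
Irreducible: <chi, chi> = 1.

Why: <chi, chi> = (1/|G|) sum_C |C| * |chi(C)|^2 = (1/20)[1*|2|^2 + 1*|2|^2 + 2*|-1/2 + sqrt(5)/2|^2 + 2*|-sqrt(5)/2 - 1/2|^2 + 2*|-sqrt(5)/2 - 1/2|^2 + 2*|-1/2 + sqrt(5)/2|^2 + 5*|0|^2 + 5*|0|^2]
  = (1/20)[(4) + (4) + (3 - sqrt(5)) + (sqrt(5) + 3) + (sqrt(5) + 3) + (3 - sqrt(5)) + (0) + (0)] = 20/20 = 1.
A character is irreducible iff <chi, chi> = 1, so this representation is irreducible.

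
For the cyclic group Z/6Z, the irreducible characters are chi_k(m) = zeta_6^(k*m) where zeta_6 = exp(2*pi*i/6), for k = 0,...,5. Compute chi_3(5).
chi_3(5) = zeta_6^15 = -1

Proof sketch: chi_3(5) = zeta_6^(3*5) = zeta_6^15. Since zeta_6^6 = 1, this equals zeta_6^3 = exp(2*pi*i*3/6) = -1.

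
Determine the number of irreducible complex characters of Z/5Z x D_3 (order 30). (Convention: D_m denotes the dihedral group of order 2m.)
15

Argument: The number of irreducible complex representations of a finite group equals its number of conjugacy classes. For a direct product, #classes(G x H) = #classes(G) * #classes(H). Z/5Z has 5 classes (abelian), D_3 has 3 classes, so 5 * 3 = 15, so Z/5Z x D_3 (order 30) has exactly 15 irreducible complex representations.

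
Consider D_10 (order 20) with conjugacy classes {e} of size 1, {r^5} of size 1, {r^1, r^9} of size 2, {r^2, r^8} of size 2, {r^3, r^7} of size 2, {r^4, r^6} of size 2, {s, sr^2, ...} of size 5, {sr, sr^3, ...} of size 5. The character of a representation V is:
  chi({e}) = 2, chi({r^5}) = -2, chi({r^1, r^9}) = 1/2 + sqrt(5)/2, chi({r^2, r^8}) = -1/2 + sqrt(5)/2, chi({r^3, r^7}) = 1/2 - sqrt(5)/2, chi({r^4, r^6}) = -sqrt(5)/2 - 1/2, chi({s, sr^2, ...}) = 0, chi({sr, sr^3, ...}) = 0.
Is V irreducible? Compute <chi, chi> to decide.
Irreducible: <chi, chi> = 1.

Proof sketch: <chi, chi> = (1/|G|) sum_C |C| * |chi(C)|^2 = (1/20)[1*|2|^2 + 1*|-2|^2 + 2*|1/2 + sqrt(5)/2|^2 + 2*|-1/2 + sqrt(5)/2|^2 + 2*|1/2 - sqrt(5)/2|^2 + 2*|-sqrt(5)/2 - 1/2|^2 + 5*|0|^2 + 5*|0|^2]
  = (1/20)[(4) + (4) + (sqrt(5) + 3) + (3 - sqrt(5)) + (3 - sqrt(5)) + (sqrt(5) + 3) + (0) + (0)] = 20/20 = 1.
A character is irreducible iff <chi, chi> = 1, so this representation is irreducible.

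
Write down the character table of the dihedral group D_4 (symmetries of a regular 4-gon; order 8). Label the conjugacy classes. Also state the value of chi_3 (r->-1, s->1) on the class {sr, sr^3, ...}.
Conjugacy classes: {e} of size 1, {r^2} of size 1, {r^1, r^3} of size 2, {s, sr^2, ...} of size 2, {sr, sr^3, ...} of size 2.
Character table:
  irrep \ class              {e} (size 1)  {r^2} (size 1)  {r^1, r^3} (size 2)  {s, sr^2, ...} (size 2)  {sr, sr^3, ...} (size 2)
  chi_1 (triv)               1             1               1                    1                        1                       
  chi_2 (sign: r->1, s->-1)  1             1               1                    -1                       -1                      
  chi_3 (r->-1, s->1)        1             1               -1                   1                        -1                      
  chi_4 (r->-1, s->-1)       1             1               -1                   -1                       1                       
  chi_5 (2d, j=1)            2             -2              0                    0                        0                       

Spot check: chi_3 (r->-1, s->1) on {sr, sr^3, ...} = -1.

Details: D_4 has order 2*4 = 8 with 5 conjugacy classes, hence 5 irreducibles. Sum of squared dims 1 + 1 + 1 + 1 + 4 = 8 = |G|. Linear characters come from the abelianisation; the 2-dimensional irreps have character r^k -> 2*cos(2*pi*j*k/4), reflections -> 0.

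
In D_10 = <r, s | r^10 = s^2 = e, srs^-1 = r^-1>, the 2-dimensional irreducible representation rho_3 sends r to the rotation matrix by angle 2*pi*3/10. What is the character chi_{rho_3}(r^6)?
chi_{rho_3}(r^6) = 2*cos(2*pi*3*6/10) = -1/2 + sqrt(5)/2

Solution. rho_3(r^6) is rotation by angle 2*pi*3*6/10, whose trace is 2*cos(2*pi*3*6/10) = -1/2 + sqrt(5)/2.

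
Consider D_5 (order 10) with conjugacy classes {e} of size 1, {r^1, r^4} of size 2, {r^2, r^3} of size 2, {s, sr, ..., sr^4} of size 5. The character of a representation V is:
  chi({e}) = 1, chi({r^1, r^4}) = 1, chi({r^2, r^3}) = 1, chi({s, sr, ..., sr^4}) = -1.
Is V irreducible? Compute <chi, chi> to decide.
Irreducible: <chi, chi> = 1.

Explanation: <chi, chi> = (1/|G|) sum_C |C| * |chi(C)|^2 = (1/10)[1*|1|^2 + 2*|1|^2 + 2*|1|^2 + 5*|-1|^2]
  = (1/10)[(1) + (2) + (2) + (5)] = 10/10 = 1.
A character is irreducible iff <chi, chi> = 1, so this representation is irreducible.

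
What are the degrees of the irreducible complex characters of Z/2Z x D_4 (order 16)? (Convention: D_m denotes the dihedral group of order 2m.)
Dimensions: 1, 1, 1, 1, 1, 1, 1, 1, 2, 2

Argument: There are 10 irreducibles (= number of conjugacy classes). Their dimensions d_i satisfy sum d_i^2 = |G| = 16: 1 + 1 + 1 + 1 + 1 + 1 + 1 + 1 + 4 + 4 = 16. (For the product with Z/2Z: each of the 2 1-dim characters of Z/2Z tensors with each irrep of D_4, giving 2 copies of each D_4-dimension.)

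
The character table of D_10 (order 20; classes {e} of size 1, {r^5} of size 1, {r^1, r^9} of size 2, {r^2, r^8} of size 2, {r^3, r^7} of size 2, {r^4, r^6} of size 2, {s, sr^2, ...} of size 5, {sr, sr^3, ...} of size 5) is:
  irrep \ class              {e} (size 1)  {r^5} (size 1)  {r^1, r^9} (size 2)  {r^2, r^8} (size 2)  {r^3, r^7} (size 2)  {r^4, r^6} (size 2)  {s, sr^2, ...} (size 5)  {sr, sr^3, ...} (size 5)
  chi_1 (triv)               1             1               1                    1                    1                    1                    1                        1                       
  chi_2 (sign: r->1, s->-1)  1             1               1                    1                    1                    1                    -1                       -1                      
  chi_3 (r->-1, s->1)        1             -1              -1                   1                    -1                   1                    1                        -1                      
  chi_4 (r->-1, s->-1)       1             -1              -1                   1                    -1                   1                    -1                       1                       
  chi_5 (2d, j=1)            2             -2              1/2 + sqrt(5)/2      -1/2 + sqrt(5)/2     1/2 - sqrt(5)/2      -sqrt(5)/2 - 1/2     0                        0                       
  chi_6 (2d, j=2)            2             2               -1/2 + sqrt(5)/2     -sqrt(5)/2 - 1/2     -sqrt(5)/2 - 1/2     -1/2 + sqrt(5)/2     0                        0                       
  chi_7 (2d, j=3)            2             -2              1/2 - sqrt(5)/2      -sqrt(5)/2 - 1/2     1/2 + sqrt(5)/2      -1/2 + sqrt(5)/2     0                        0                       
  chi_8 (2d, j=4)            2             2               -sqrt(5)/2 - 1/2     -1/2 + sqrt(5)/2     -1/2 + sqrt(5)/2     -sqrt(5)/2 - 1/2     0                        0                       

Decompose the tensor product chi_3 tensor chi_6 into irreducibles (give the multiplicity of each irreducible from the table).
chi_3 tensor chi_6 = chi_7 (all other irreducibles have multiplicity 0).

Justification: The character of a tensor product is the pointwise product (chi_3 * chi_6)(C) = chi_3(C) * chi_6(C):
  {e}: (1)*(2), {r^5}: (-1)*(2), {r^1, r^9}: (-1)*(-1/2 + sqrt(5)/2), {r^2, r^8}: (1)*(-sqrt(5)/2 - 1/2), {r^3, r^7}: (-1)*(-sqrt(5)/2 - 1/2), {r^4, r^6}: (1)*(-1/2 + sqrt(5)/2), {s, sr^2, ...}: (1)*(0), {sr, sr^3, ...}: (-1)*(0)
so (chi_3 * chi_6) takes values
  {e} -> 2, {r^5} -> -2, {r^1, r^9} -> 1/2 - sqrt(5)/2, {r^2, r^8} -> -sqrt(5)/2 - 1/2, {r^3, r^7} -> 1/2 + sqrt(5)/2, {r^4, r^6} -> -1/2 + sqrt(5)/2, {s, sr^2, ...} -> 0, {sr, sr^3, ...} -> 0.
Now take the inner product of this character with each irreducible chi from the table, <chi_3*chi_6, chi> = (1/20) sum_C |C| (chi_3*chi_6)(C) conj(chi(C)):
  <chi_3*chi_6, chi_1> = (1/20)[1*(2)*conj(1) + 1*(-2)*conj(1) + 2*(1/2 - sqrt(5)/2)*conj(1) + 2*(-sqrt(5)/2 - 1/2)*conj(1) + 2*(1/2 + sqrt(5)/2)*conj(1) + 2*(-1/2 + sqrt(5)/2)*conj(1) + 5*(0)*conj(1) + 5*(0)*conj(1)]
      = (1/20)[(2) + (-2) + (1 - sqrt(5)) + (-sqrt(5) - 1) + (1 + sqrt(5)) + (-1 + sqrt(5)) + (0) + (0)] = 0/20 = 0
  <chi_3*chi_6, chi_2> = (1/20)[1*(2)*conj(1) + 1*(-2)*conj(1) + 2*(1/2 - sqrt(5)/2)*conj(1) + 2*(-sqrt(5)/2 - 1/2)*conj(1) + 2*(1/2 + sqrt(5)/2)*conj(1) + 2*(-1/2 + sqrt(5)/2)*conj(1) + 5*(0)*conj(-1) + 5*(0)*conj(-1)]
      = (1/20)[(2) + (-2) + (1 - sqrt(5)) + (-sqrt(5) - 1) + (1 + sqrt(5)) + (-1 + sqrt(5)) + (0) + (0)] = 0/20 = 0
  <chi_3*chi_6, chi_3> = (1/20)[1*(2)*conj(1) + 1*(-2)*conj(-1) + 2*(1/2 - sqrt(5)/2)*conj(-1) + 2*(-sqrt(5)/2 - 1/2)*conj(1) + 2*(1/2 + sqrt(5)/2)*conj(-1) + 2*(-1/2 + sqrt(5)/2)*conj(1) + 5*(0)*conj(1) + 5*(0)*conj(-1)]
      = (1/20)[(2) + (2) + (-1 + sqrt(5)) + (-sqrt(5) - 1) + (-sqrt(5) - 1) + (-1 + sqrt(5)) + (0) + (0)] = 0/20 = 0
  <chi_3*chi_6, chi_4> = (1/20)[1*(2)*conj(1) + 1*(-2)*conj(-1) + 2*(1/2 - sqrt(5)/2)*conj(-1) + 2*(-sqrt(5)/2 - 1/2)*conj(1) + 2*(1/2 + sqrt(5)/2)*conj(-1) + 2*(-1/2 + sqrt(5)/2)*conj(1) + 5*(0)*conj(-1) + 5*(0)*conj(1)]
      = (1/20)[(2) + (2) + (-1 + sqrt(5)) + (-sqrt(5) - 1) + (-sqrt(5) - 1) + (-1 + sqrt(5)) + (0) + (0)] = 0/20 = 0
  <chi_3*chi_6, chi_5> = (1/20)[1*(2)*conj(2) + 1*(-2)*conj(-2) + 2*(1/2 - sqrt(5)/2)*conj(1/2 + sqrt(5)/2) + 2*(-sqrt(5)/2 - 1/2)*conj(-1/2 + sqrt(5)/2) + 2*(1/2 + sqrt(5)/2)*conj(1/2 - sqrt(5)/2) + 2*(-1/2 + sqrt(5)/2)*conj(-sqrt(5)/2 - 1/2) + 5*(0)*conj(0) + 5*(0)*conj(0)]
      = (1/20)[(4) + (4) + (-2) + (-2) + (-2) + (-2) + (0) + (0)] = 0/20 = 0
  <chi_3*chi_6, chi_6> = (1/20)[1*(2)*conj(2) + 1*(-2)*conj(2) + 2*(1/2 - sqrt(5)/2)*conj(-1/2 + sqrt(5)/2) + 2*(-sqrt(5)/2 - 1/2)*conj(-sqrt(5)/2 - 1/2) + 2*(1/2 + sqrt(5)/2)*conj(-sqrt(5)/2 - 1/2) + 2*(-1/2 + sqrt(5)/2)*conj(-1/2 + sqrt(5)/2) + 5*(0)*conj(0) + 5*(0)*conj(0)]
      = (1/20)[(4) + (-4) + (-3 + sqrt(5)) + (sqrt(5) + 3) + (-3 - sqrt(5)) + (3 - sqrt(5)) + (0) + (0)] = 0/20 = 0
  <chi_3*chi_6, chi_7> = (1/20)[1*(2)*conj(2) + 1*(-2)*conj(-2) + 2*(1/2 - sqrt(5)/2)*conj(1/2 - sqrt(5)/2) + 2*(-sqrt(5)/2 - 1/2)*conj(-sqrt(5)/2 - 1/2) + 2*(1/2 + sqrt(5)/2)*conj(1/2 + sqrt(5)/2) + 2*(-1/2 + sqrt(5)/2)*conj(-1/2 + sqrt(5)/2) + 5*(0)*conj(0) + 5*(0)*conj(0)]
      = (1/20)[(4) + (4) + (3 - sqrt(5)) + (sqrt(5) + 3) + (sqrt(5) + 3) + (3 - sqrt(5)) + (0) + (0)] = 20/20 = 1
  <chi_3*chi_6, chi_8> = (1/20)[1*(2)*conj(2) + 1*(-2)*conj(2) + 2*(1/2 - sqrt(5)/2)*conj(-sqrt(5)/2 - 1/2) + 2*(-sqrt(5)/2 - 1/2)*conj(-1/2 + sqrt(5)/2) + 2*(1/2 + sqrt(5)/2)*conj(-1/2 + sqrt(5)/2) + 2*(-1/2 + sqrt(5)/2)*conj(-sqrt(5)/2 - 1/2) + 5*(0)*conj(0) + 5*(0)*conj(0)]
      = (1/20)[(4) + (-4) + (2) + (-2) + (2) + (-2) + (0) + (0)] = 0/20 = 0
Hence the multiplicities are chi_7: 1. Dimension check: dim(chi_3)*dim(chi_6) = 1*2 = 2 and sum (mult * dim) = 1*2 = 2.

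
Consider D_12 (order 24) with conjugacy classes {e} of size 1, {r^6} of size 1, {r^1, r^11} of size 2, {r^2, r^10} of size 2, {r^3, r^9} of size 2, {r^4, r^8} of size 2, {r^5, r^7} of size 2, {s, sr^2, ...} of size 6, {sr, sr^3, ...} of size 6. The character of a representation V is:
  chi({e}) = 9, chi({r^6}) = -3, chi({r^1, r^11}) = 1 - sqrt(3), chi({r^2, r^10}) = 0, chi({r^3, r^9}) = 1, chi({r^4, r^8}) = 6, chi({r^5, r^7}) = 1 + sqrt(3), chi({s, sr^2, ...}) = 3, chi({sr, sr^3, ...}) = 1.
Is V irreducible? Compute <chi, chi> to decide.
Not irreducible (reducible): <chi, chi> = 10 > 1.

Why: <chi, chi> = (1/|G|) sum_C |C| * |chi(C)|^2 = (1/24)[1*|9|^2 + 1*|-3|^2 + 2*|1 - sqrt(3)|^2 + 2*|0|^2 + 2*|1|^2 + 2*|6|^2 + 2*|1 + sqrt(3)|^2 + 6*|3|^2 + 6*|1|^2]
  = (1/24)[(81) + (9) + (8 - 4*sqrt(3)) + (0) + (2) + (72) + (4*sqrt(3) + 8) + (54) + (6)] = 240/24 = 10.
A character is irreducible iff <chi, chi> = 1, so this representation is reducible.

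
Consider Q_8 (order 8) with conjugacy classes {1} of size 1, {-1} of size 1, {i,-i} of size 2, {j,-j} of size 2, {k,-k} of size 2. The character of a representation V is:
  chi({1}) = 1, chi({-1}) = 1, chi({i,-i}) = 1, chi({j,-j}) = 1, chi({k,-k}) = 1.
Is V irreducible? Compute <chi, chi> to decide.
Irreducible: <chi, chi> = 1.

Justification: <chi, chi> = (1/|G|) sum_C |C| * |chi(C)|^2 = (1/8)[1*|1|^2 + 1*|1|^2 + 2*|1|^2 + 2*|1|^2 + 2*|1|^2]
  = (1/8)[(1) + (1) + (2) + (2) + (2)] = 8/8 = 1.
A character is irreducible iff <chi, chi> = 1, so this representation is irreducible.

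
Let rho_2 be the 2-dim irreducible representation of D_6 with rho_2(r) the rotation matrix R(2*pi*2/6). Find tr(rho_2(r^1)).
chi_{rho_2}(r^1) = 2*cos(2*pi*2*1/6) = -1

Explanation: rho_2(r^1) is rotation by angle 2*pi*2*1/6, whose trace is 2*cos(2*pi*2*1/6) = -1.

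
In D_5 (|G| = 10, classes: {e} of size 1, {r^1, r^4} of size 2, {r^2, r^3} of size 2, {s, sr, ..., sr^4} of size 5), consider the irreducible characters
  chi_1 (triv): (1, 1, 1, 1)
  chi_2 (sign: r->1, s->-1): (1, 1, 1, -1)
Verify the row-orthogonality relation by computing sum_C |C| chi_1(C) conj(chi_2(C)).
Sum = 0; so <chi_1, chi_2> = 0 (distinct irreducibles are orthogonal).

Proof sketch: Compute term by term over conjugacy classes (|C| * chi_1(C) * conj(chi_2(C))):
  1*(1)*conj(1) + 2*(1)*conj(1) + 2*(1)*conj(1) + 5*(1)*conj(-1)
  = (1) + (2) + (2) + (-5)
  = 0.
Dividing by |G| = 10 gives 0/10 = 0, matching the row-orthogonality relation <chi_1, chi_2> = [chi_1 = chi_2].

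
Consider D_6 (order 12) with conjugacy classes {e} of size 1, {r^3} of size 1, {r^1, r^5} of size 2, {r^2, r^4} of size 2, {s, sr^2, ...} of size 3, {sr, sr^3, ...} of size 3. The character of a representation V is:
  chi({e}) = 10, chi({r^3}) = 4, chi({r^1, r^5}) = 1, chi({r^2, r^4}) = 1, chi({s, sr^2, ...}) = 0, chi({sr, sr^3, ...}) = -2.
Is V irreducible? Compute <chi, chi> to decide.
Not irreducible (reducible): <chi, chi> = 11 > 1.

Argument: <chi, chi> = (1/|G|) sum_C |C| * |chi(C)|^2 = (1/12)[1*|10|^2 + 1*|4|^2 + 2*|1|^2 + 2*|1|^2 + 3*|0|^2 + 3*|-2|^2]
  = (1/12)[(100) + (16) + (2) + (2) + (0) + (12)] = 132/12 = 11.
A character is irreducible iff <chi, chi> = 1, so this representation is reducible.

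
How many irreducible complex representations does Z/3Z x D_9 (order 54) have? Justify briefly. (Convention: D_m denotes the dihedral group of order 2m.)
18

Derivation: The number of irreducible complex representations of a finite group equals its number of conjugacy classes. For a direct product, #classes(G x H) = #classes(G) * #classes(H). Z/3Z has 3 classes (abelian), D_9 has 6 classes, so 3 * 6 = 18, so Z/3Z x D_9 (order 54) has exactly 18 irreducible complex representations.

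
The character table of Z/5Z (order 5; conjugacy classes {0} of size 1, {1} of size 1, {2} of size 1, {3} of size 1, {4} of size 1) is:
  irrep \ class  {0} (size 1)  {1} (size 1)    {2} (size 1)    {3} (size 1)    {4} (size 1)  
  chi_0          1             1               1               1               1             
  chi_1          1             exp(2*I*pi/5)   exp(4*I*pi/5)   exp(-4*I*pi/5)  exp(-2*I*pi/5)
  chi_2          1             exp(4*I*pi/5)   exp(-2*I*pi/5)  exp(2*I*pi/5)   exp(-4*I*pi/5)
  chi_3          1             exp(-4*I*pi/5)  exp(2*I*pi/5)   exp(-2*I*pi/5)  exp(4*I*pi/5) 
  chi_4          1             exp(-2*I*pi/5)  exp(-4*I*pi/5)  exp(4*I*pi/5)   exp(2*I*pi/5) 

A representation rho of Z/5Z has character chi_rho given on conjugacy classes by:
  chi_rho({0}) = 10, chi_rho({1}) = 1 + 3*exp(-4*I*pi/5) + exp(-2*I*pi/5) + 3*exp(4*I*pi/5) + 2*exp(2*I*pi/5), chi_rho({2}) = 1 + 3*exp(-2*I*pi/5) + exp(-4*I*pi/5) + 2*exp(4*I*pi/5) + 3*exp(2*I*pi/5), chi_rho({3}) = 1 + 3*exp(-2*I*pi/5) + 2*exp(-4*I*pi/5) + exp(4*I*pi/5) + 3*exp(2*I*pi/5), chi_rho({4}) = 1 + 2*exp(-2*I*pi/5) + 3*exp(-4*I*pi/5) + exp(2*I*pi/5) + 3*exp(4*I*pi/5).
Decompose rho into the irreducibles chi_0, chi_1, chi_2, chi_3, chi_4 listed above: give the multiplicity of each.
Multiplicities: chi_0: 1, chi_1: 2, chi_2: 3, chi_3: 3, chi_4: 1.

Proof sketch: Use <chi_rho, chi> = (1/|G|) sum_C |C| * chi_rho(C) * conj(chi(C)) with |G| = 5 for each irreducible chi in the table:
  <chi_rho, chi_0> = (1/5)[1*(10)*conj(1) + 1*(1 + 3*exp(-4*I*pi/5) + exp(-2*I*pi/5) + 3*exp(4*I*pi/5) + 2*exp(2*I*pi/5))*conj(1) + 1*(1 + 3*exp(-2*I*pi/5) + exp(-4*I*pi/5) + 2*exp(4*I*pi/5) + 3*exp(2*I*pi/5))*conj(1) + 1*(1 + 3*exp(-2*I*pi/5) + 2*exp(-4*I*pi/5) + exp(4*I*pi/5) + 3*exp(2*I*pi/5))*conj(1) + 1*(1 + 2*exp(-2*I*pi/5) + 3*exp(-4*I*pi/5) + exp(2*I*pi/5) + 3*exp(4*I*pi/5))*conj(1)]
      = (1/5)[(10) + (1 + 3*exp(-4*I*pi/5) + exp(-2*I*pi/5) + 3*exp(4*I*pi/5) + 2*exp(2*I*pi/5)) + (1 + 3*exp(-2*I*pi/5) + exp(-4*I*pi/5) + 2*exp(4*I*pi/5) + 3*exp(2*I*pi/5)) + (1 + 3*exp(-2*I*pi/5) + 2*exp(-4*I*pi/5) + exp(4*I*pi/5) + 3*exp(2*I*pi/5)) + (1 + 2*exp(-2*I*pi/5) + 3*exp(-4*I*pi/5) + exp(2*I*pi/5) + 3*exp(4*I*pi/5))] = 5/5 = 1
  <chi_rho, chi_1> = (1/5)[1*(10)*conj(1) + 1*(1 + 3*exp(-4*I*pi/5) + exp(-2*I*pi/5) + 3*exp(4*I*pi/5) + 2*exp(2*I*pi/5))*conj(exp(2*I*pi/5)) + 1*(1 + 3*exp(-2*I*pi/5) + exp(-4*I*pi/5) + 2*exp(4*I*pi/5) + 3*exp(2*I*pi/5))*conj(exp(4*I*pi/5)) + 1*(1 + 3*exp(-2*I*pi/5) + 2*exp(-4*I*pi/5) + exp(4*I*pi/5) + 3*exp(2*I*pi/5))*conj(exp(-4*I*pi/5)) + 1*(1 + 2*exp(-2*I*pi/5) + 3*exp(-4*I*pi/5) + exp(2*I*pi/5) + 3*exp(4*I*pi/5))*conj(exp(-2*I*pi/5))]
      = (1/5)[(10) + (2 + exp(-2*I*pi/5) + exp(-4*I*pi/5) + 3*exp(4*I*pi/5) + 3*exp(2*I*pi/5)) + (2 + 3*exp(-2*I*pi/5) + exp(-4*I*pi/5) + exp(2*I*pi/5) + 3*exp(4*I*pi/5)) + (2 + 3*exp(-4*I*pi/5) + exp(-2*I*pi/5) + exp(4*I*pi/5) + 3*exp(2*I*pi/5)) + (2 + 3*exp(-2*I*pi/5) + 3*exp(-4*I*pi/5) + exp(4*I*pi/5) + exp(2*I*pi/5))] = 10/5 = 2
  <chi_rho, chi_2> = (1/5)[1*(10)*conj(1) + 1*(1 + 3*exp(-4*I*pi/5) + exp(-2*I*pi/5) + 3*exp(4*I*pi/5) + 2*exp(2*I*pi/5))*conj(exp(4*I*pi/5)) + 1*(1 + 3*exp(-2*I*pi/5) + exp(-4*I*pi/5) + 2*exp(4*I*pi/5) + 3*exp(2*I*pi/5))*conj(exp(-2*I*pi/5)) + 1*(1 + 3*exp(-2*I*pi/5) + 2*exp(-4*I*pi/5) + exp(4*I*pi/5) + 3*exp(2*I*pi/5))*conj(exp(2*I*pi/5)) + 1*(1 + 2*exp(-2*I*pi/5) + 3*exp(-4*I*pi/5) + exp(2*I*pi/5) + 3*exp(4*I*pi/5))*conj(exp(-4*I*pi/5))]
      = (1/5)[(10) + (3 + 2*exp(-2*I*pi/5) + exp(-4*I*pi/5) + exp(4*I*pi/5) + 3*exp(2*I*pi/5)) + (3 + 2*exp(-4*I*pi/5) + exp(-2*I*pi/5) + exp(2*I*pi/5) + 3*exp(4*I*pi/5)) + (3 + 3*exp(-4*I*pi/5) + exp(-2*I*pi/5) + exp(2*I*pi/5) + 2*exp(4*I*pi/5)) + (3 + 3*exp(-2*I*pi/5) + exp(-4*I*pi/5) + exp(4*I*pi/5) + 2*exp(2*I*pi/5))] = 15/5 = 3
  <chi_rho, chi_3> = (1/5)[1*(10)*conj(1) + 1*(1 + 3*exp(-4*I*pi/5) + exp(-2*I*pi/5) + 3*exp(4*I*pi/5) + 2*exp(2*I*pi/5))*conj(exp(-4*I*pi/5)) + 1*(1 + 3*exp(-2*I*pi/5) + exp(-4*I*pi/5) + 2*exp(4*I*pi/5) + 3*exp(2*I*pi/5))*conj(exp(2*I*pi/5)) + 1*(1 + 3*exp(-2*I*pi/5) + 2*exp(-4*I*pi/5) + exp(4*I*pi/5) + 3*exp(2*I*pi/5))*conj(exp(-2*I*pi/5)) + 1*(1 + 2*exp(-2*I*pi/5) + 3*exp(-4*I*pi/5) + exp(2*I*pi/5) + 3*exp(4*I*pi/5))*conj(exp(4*I*pi/5))]
      = (1/5)[(10) + (3 + 3*exp(-2*I*pi/5) + 2*exp(-4*I*pi/5) + exp(4*I*pi/5) + exp(2*I*pi/5)) + (3 + 3*exp(-4*I*pi/5) + exp(-2*I*pi/5) + exp(4*I*pi/5) + 2*exp(2*I*pi/5)) + (3 + 2*exp(-2*I*pi/5) + exp(-4*I*pi/5) + exp(2*I*pi/5) + 3*exp(4*I*pi/5)) + (3 + exp(-2*I*pi/5) + exp(-4*I*pi/5) + 2*exp(4*I*pi/5) + 3*exp(2*I*pi/5))] = 15/5 = 3
  <chi_rho, chi_4> = (1/5)[1*(10)*conj(1) + 1*(1 + 3*exp(-4*I*pi/5) + exp(-2*I*pi/5) + 3*exp(4*I*pi/5) + 2*exp(2*I*pi/5))*conj(exp(-2*I*pi/5)) + 1*(1 + 3*exp(-2*I*pi/5) + exp(-4*I*pi/5) + 2*exp(4*I*pi/5) + 3*exp(2*I*pi/5))*conj(exp(-4*I*pi/5)) + 1*(1 + 3*exp(-2*I*pi/5) + 2*exp(-4*I*pi/5) + exp(4*I*pi/5) + 3*exp(2*I*pi/5))*conj(exp(4*I*pi/5)) + 1*(1 + 2*exp(-2*I*pi/5) + 3*exp(-4*I*pi/5) + exp(2*I*pi/5) + 3*exp(4*I*pi/5))*conj(exp(2*I*pi/5))]
      = (1/5)[(10) + (1 + 3*exp(-2*I*pi/5) + 3*exp(-4*I*pi/5) + exp(2*I*pi/5) + 2*exp(4*I*pi/5)) + (1 + 2*exp(-2*I*pi/5) + 3*exp(-4*I*pi/5) + exp(4*I*pi/5) + 3*exp(2*I*pi/5)) + (1 + 3*exp(-2*I*pi/5) + exp(-4*I*pi/5) + 3*exp(4*I*pi/5) + 2*exp(2*I*pi/5)) + (1 + 2*exp(-4*I*pi/5) + exp(-2*I*pi/5) + 3*exp(4*I*pi/5) + 3*exp(2*I*pi/5))] = 5/5 = 1
(Exp terms are combined using exp(i*s)*conj(exp(i*t)) = exp(i*(s-t)), and sums of them are collapsed using the identity that for every m > 1 the m distinct m-th roots of unity sum to 0, e.g. 1 + exp(2*I*pi/3) + exp(-2*I*pi/3) = 0.)
Dimension check: dim(rho) = sum (mult * dim) = 1*1 + 2*1 + 3*1 + 3*1 + 1*1 = 10 = chi_rho(e) = 10.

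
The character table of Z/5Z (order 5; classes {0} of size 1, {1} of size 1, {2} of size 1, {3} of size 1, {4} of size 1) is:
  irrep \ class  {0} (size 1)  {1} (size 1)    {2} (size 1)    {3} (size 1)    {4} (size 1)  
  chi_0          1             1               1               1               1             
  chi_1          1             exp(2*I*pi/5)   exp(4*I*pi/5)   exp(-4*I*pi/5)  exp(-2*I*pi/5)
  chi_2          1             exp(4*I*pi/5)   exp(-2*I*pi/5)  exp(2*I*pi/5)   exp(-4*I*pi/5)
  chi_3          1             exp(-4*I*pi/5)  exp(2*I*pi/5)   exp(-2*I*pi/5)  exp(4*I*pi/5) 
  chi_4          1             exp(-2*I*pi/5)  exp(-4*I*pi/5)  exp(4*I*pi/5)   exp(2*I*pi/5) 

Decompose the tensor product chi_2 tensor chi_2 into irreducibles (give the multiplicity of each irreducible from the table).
chi_2 tensor chi_2 = chi_4 (all other irreducibles have multiplicity 0).

Justification: The character of a tensor product is the pointwise product (chi_2 * chi_2)(C) = chi_2(C) * chi_2(C):
  {0}: (1)*(1), {1}: (exp(4*I*pi/5))*(exp(4*I*pi/5)), {2}: (exp(-2*I*pi/5))*(exp(-2*I*pi/5)), {3}: (exp(2*I*pi/5))*(exp(2*I*pi/5)), {4}: (exp(-4*I*pi/5))*(exp(-4*I*pi/5))
so (chi_2 * chi_2) takes values
  {0} -> 1, {1} -> exp(-2*I*pi/5), {2} -> exp(-4*I*pi/5), {3} -> exp(4*I*pi/5), {4} -> exp(2*I*pi/5).
Now take the inner product of this character with each irreducible chi from the table, <chi_2*chi_2, chi> = (1/5) sum_C |C| (chi_2*chi_2)(C) conj(chi(C)):
  <chi_2*chi_2, chi_0> = (1/5)[1*(1)*conj(1) + 1*(exp(-2*I*pi/5))*conj(1) + 1*(exp(-4*I*pi/5))*conj(1) + 1*(exp(4*I*pi/5))*conj(1) + 1*(exp(2*I*pi/5))*conj(1)]
      = (1/5)[(1) + (exp(-2*I*pi/5)) + (exp(-4*I*pi/5)) + (exp(4*I*pi/5)) + (exp(2*I*pi/5))] = 0/5 = 0
  <chi_2*chi_2, chi_1> = (1/5)[1*(1)*conj(1) + 1*(exp(-2*I*pi/5))*conj(exp(2*I*pi/5)) + 1*(exp(-4*I*pi/5))*conj(exp(4*I*pi/5)) + 1*(exp(4*I*pi/5))*conj(exp(-4*I*pi/5)) + 1*(exp(2*I*pi/5))*conj(exp(-2*I*pi/5))]
      = (1/5)[(1) + (exp(-4*I*pi/5)) + (exp(2*I*pi/5)) + (exp(-2*I*pi/5)) + (exp(4*I*pi/5))] = 0/5 = 0
  <chi_2*chi_2, chi_2> = (1/5)[1*(1)*conj(1) + 1*(exp(-2*I*pi/5))*conj(exp(4*I*pi/5)) + 1*(exp(-4*I*pi/5))*conj(exp(-2*I*pi/5)) + 1*(exp(4*I*pi/5))*conj(exp(2*I*pi/5)) + 1*(exp(2*I*pi/5))*conj(exp(-4*I*pi/5))]
      = (1/5)[(1) + (exp(4*I*pi/5)) + (exp(-2*I*pi/5)) + (exp(2*I*pi/5)) + (exp(-4*I*pi/5))] = 0/5 = 0
  <chi_2*chi_2, chi_3> = (1/5)[1*(1)*conj(1) + 1*(exp(-2*I*pi/5))*conj(exp(-4*I*pi/5)) + 1*(exp(-4*I*pi/5))*conj(exp(2*I*pi/5)) + 1*(exp(4*I*pi/5))*conj(exp(-2*I*pi/5)) + 1*(exp(2*I*pi/5))*conj(exp(4*I*pi/5))]
      = (1/5)[(1) + (exp(2*I*pi/5)) + (exp(4*I*pi/5)) + (exp(-4*I*pi/5)) + (exp(-2*I*pi/5))] = 0/5 = 0
  <chi_2*chi_2, chi_4> = (1/5)[1*(1)*conj(1) + 1*(exp(-2*I*pi/5))*conj(exp(-2*I*pi/5)) + 1*(exp(-4*I*pi/5))*conj(exp(-4*I*pi/5)) + 1*(exp(4*I*pi/5))*conj(exp(4*I*pi/5)) + 1*(exp(2*I*pi/5))*conj(exp(2*I*pi/5))]
      = (1/5)[(1) + (1) + (1) + (1) + (1)] = 5/5 = 1
(Exp terms are combined using exp(i*s)*conj(exp(i*t)) = exp(i*(s-t)), and sums of them are collapsed using the identity that for every m > 1 the m distinct m-th roots of unity sum to 0, e.g. 1 + exp(2*I*pi/3) + exp(-2*I*pi/3) = 0.)
Hence the multiplicities are chi_4: 1. Dimension check: dim(chi_2)*dim(chi_2) = 1*1 = 1 and sum (mult * dim) = 1*1 = 1.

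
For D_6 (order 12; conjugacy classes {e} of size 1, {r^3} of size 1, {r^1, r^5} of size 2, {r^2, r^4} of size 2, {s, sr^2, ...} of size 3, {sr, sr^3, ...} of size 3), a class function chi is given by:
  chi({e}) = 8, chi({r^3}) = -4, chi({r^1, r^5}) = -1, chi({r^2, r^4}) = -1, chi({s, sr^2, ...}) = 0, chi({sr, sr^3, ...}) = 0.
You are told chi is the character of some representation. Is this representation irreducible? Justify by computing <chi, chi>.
Not irreducible (reducible): <chi, chi> = 7 > 1.

Proof sketch: <chi, chi> = (1/|G|) sum_C |C| * |chi(C)|^2 = (1/12)[1*|8|^2 + 1*|-4|^2 + 2*|-1|^2 + 2*|-1|^2 + 3*|0|^2 + 3*|0|^2]
  = (1/12)[(64) + (16) + (2) + (2) + (0) + (0)] = 84/12 = 7.
A character is irreducible iff <chi, chi> = 1, so this representation is reducible.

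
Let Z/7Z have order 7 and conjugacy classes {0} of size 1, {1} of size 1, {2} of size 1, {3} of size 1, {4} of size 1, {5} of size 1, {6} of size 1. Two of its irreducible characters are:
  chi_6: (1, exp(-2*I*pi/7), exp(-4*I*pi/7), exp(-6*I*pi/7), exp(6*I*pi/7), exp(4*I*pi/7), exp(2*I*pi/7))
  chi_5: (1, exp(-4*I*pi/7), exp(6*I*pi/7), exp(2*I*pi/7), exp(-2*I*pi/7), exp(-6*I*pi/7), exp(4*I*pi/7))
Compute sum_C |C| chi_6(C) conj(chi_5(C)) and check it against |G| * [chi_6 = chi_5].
Sum = 0; so <chi_6, chi_5> = 0 (distinct irreducibles are orthogonal).

Working: Compute term by term over conjugacy classes (|C| * chi_6(C) * conj(chi_5(C))):
  1*(1)*conj(1) + 1*(exp(-2*I*pi/7))*conj(exp(-4*I*pi/7)) + 1*(exp(-4*I*pi/7))*conj(exp(6*I*pi/7)) + 1*(exp(-6*I*pi/7))*conj(exp(2*I*pi/7)) + 1*(exp(6*I*pi/7))*conj(exp(-2*I*pi/7)) + 1*(exp(4*I*pi/7))*conj(exp(-6*I*pi/7)) + 1*(exp(2*I*pi/7))*conj(exp(4*I*pi/7))
  = (1) + (exp(2*I*pi/7)) + (exp(4*I*pi/7)) + (exp(6*I*pi/7)) + (exp(-6*I*pi/7)) + (exp(-4*I*pi/7)) + (exp(-2*I*pi/7))
  = 0.
(Exp terms are combined using exp(i*s)*conj(exp(i*t)) = exp(i*(s-t)), and sums of them are collapsed using the identity that for every m > 1 the m distinct m-th roots of unity sum to 0, e.g. 1 + exp(2*I*pi/3) + exp(-2*I*pi/3) = 0.)
Dividing by |G| = 7 gives 0/7 = 0, matching the row-orthogonality relation <chi_6, chi_5> = [chi_6 = chi_5].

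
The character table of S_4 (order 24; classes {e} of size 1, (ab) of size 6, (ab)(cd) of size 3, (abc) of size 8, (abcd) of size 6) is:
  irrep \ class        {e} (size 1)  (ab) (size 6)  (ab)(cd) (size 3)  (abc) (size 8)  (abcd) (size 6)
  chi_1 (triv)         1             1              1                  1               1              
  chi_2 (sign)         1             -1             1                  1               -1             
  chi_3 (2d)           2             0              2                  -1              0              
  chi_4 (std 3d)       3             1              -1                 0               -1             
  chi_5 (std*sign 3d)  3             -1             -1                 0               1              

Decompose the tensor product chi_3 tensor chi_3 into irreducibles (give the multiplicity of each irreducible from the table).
chi_3 tensor chi_3 = chi_1 + chi_2 + chi_3 (all other irreducibles have multiplicity 0).

Working: The character of a tensor product is the pointwise product (chi_3 * chi_3)(C) = chi_3(C) * chi_3(C):
  {e}: (2)*(2), (ab): (0)*(0), (ab)(cd): (2)*(2), (abc): (-1)*(-1), (abcd): (0)*(0)
so (chi_3 * chi_3) takes values
  {e} -> 4, (ab) -> 0, (ab)(cd) -> 4, (abc) -> 1, (abcd) -> 0.
Now take the inner product of this character with each irreducible chi from the table, <chi_3*chi_3, chi> = (1/24) sum_C |C| (chi_3*chi_3)(C) conj(chi(C)):
  <chi_3*chi_3, chi_1> = (1/24)[1*(4)*conj(1) + 6*(0)*conj(1) + 3*(4)*conj(1) + 8*(1)*conj(1) + 6*(0)*conj(1)]
      = (1/24)[(4) + (0) + (12) + (8) + (0)] = 24/24 = 1
  <chi_3*chi_3, chi_2> = (1/24)[1*(4)*conj(1) + 6*(0)*conj(-1) + 3*(4)*conj(1) + 8*(1)*conj(1) + 6*(0)*conj(-1)]
      = (1/24)[(4) + (0) + (12) + (8) + (0)] = 24/24 = 1
  <chi_3*chi_3, chi_3> = (1/24)[1*(4)*conj(2) + 6*(0)*conj(0) + 3*(4)*conj(2) + 8*(1)*conj(-1) + 6*(0)*conj(0)]
      = (1/24)[(8) + (0) + (24) + (-8) + (0)] = 24/24 = 1
  <chi_3*chi_3, chi_4> = (1/24)[1*(4)*conj(3) + 6*(0)*conj(1) + 3*(4)*conj(-1) + 8*(1)*conj(0) + 6*(0)*conj(-1)]
      = (1/24)[(12) + (0) + (-12) + (0) + (0)] = 0/24 = 0
  <chi_3*chi_3, chi_5> = (1/24)[1*(4)*conj(3) + 6*(0)*conj(-1) + 3*(4)*conj(-1) + 8*(1)*conj(0) + 6*(0)*conj(1)]
      = (1/24)[(12) + (0) + (-12) + (0) + (0)] = 0/24 = 0
Hence the multiplicities are chi_1: 1, chi_2: 1, chi_3: 1. Dimension check: dim(chi_3)*dim(chi_3) = 2*2 = 4 and sum (mult * dim) = 1*1 + 1*1 + 1*2 = 4.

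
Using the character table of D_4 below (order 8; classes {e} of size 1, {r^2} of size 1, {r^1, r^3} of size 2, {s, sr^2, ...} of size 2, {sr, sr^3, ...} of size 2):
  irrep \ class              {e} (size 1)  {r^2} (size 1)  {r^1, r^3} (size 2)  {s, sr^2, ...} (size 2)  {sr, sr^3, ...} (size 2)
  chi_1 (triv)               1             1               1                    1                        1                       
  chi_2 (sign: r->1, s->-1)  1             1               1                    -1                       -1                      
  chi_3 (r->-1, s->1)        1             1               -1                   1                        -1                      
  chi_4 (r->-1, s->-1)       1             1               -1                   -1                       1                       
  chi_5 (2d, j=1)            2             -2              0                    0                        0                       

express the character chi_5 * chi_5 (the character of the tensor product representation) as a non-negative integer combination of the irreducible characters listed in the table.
chi_5 tensor chi_5 = chi_1 + chi_2 + chi_3 + chi_4 (all other irreducibles have multiplicity 0).

Proof sketch: The character of a tensor product is the pointwise product (chi_5 * chi_5)(C) = chi_5(C) * chi_5(C):
  {e}: (2)*(2), {r^2}: (-2)*(-2), {r^1, r^3}: (0)*(0), {s, sr^2, ...}: (0)*(0), {sr, sr^3, ...}: (0)*(0)
so (chi_5 * chi_5) takes values
  {e} -> 4, {r^2} -> 4, {r^1, r^3} -> 0, {s, sr^2, ...} -> 0, {sr, sr^3, ...} -> 0.
Now take the inner product of this character with each irreducible chi from the table, <chi_5*chi_5, chi> = (1/8) sum_C |C| (chi_5*chi_5)(C) conj(chi(C)):
  <chi_5*chi_5, chi_1> = (1/8)[1*(4)*conj(1) + 1*(4)*conj(1) + 2*(0)*conj(1) + 2*(0)*conj(1) + 2*(0)*conj(1)]
      = (1/8)[(4) + (4) + (0) + (0) + (0)] = 8/8 = 1
  <chi_5*chi_5, chi_2> = (1/8)[1*(4)*conj(1) + 1*(4)*conj(1) + 2*(0)*conj(1) + 2*(0)*conj(-1) + 2*(0)*conj(-1)]
      = (1/8)[(4) + (4) + (0) + (0) + (0)] = 8/8 = 1
  <chi_5*chi_5, chi_3> = (1/8)[1*(4)*conj(1) + 1*(4)*conj(1) + 2*(0)*conj(-1) + 2*(0)*conj(1) + 2*(0)*conj(-1)]
      = (1/8)[(4) + (4) + (0) + (0) + (0)] = 8/8 = 1
  <chi_5*chi_5, chi_4> = (1/8)[1*(4)*conj(1) + 1*(4)*conj(1) + 2*(0)*conj(-1) + 2*(0)*conj(-1) + 2*(0)*conj(1)]
      = (1/8)[(4) + (4) + (0) + (0) + (0)] = 8/8 = 1
  <chi_5*chi_5, chi_5> = (1/8)[1*(4)*conj(2) + 1*(4)*conj(-2) + 2*(0)*conj(0) + 2*(0)*conj(0) + 2*(0)*conj(0)]
      = (1/8)[(8) + (-8) + (0) + (0) + (0)] = 0/8 = 0
Hence the multiplicities are chi_1: 1, chi_2: 1, chi_3: 1, chi_4: 1. Dimension check: dim(chi_5)*dim(chi_5) = 2*2 = 4 and sum (mult * dim) = 1*1 + 1*1 + 1*1 + 1*1 = 4.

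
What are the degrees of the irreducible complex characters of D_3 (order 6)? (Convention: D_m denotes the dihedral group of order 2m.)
Dimensions: 1, 1, 2

There are 3 irreducibles (= number of conjugacy classes). Their dimensions d_i satisfy sum d_i^2 = |G| = 6: 1 + 1 + 4 = 6.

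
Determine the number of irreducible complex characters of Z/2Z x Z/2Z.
4

Solution. The number of irreducible complex representations of a finite group equals its number of conjugacy classes. Z/2Z x Z/2Z is abelian of order 4, so every element is its own conjugacy class: 4 classes, so Z/2Z x Z/2Z (order 4) has exactly 4 irreducible complex representations.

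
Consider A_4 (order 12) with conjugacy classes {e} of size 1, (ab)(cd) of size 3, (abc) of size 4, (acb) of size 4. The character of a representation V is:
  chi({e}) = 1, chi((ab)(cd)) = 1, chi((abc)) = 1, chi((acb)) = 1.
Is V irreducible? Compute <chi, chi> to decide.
Irreducible: <chi, chi> = 1.

Explanation: <chi, chi> = (1/|G|) sum_C |C| * |chi(C)|^2 = (1/12)[1*|1|^2 + 3*|1|^2 + 4*|1|^2 + 4*|1|^2]
  = (1/12)[(1) + (3) + (4) + (4)] = 12/12 = 1.
(Exp terms are combined using exp(i*s)*conj(exp(i*t)) = exp(i*(s-t)), and sums of them are collapsed using the identity that for every m > 1 the m distinct m-th roots of unity sum to 0, e.g. 1 + exp(2*I*pi/3) + exp(-2*I*pi/3) = 0.)
A character is irreducible iff <chi, chi> = 1, so this representation is irreducible.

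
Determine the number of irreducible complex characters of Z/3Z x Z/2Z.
6

Why: The number of irreducible complex representations of a finite group equals its number of conjugacy classes. Z/3Z x Z/2Z is abelian of order 6, so every element is its own conjugacy class: 6 classes, so Z/3Z x Z/2Z (order 6) has exactly 6 irreducible complex representations.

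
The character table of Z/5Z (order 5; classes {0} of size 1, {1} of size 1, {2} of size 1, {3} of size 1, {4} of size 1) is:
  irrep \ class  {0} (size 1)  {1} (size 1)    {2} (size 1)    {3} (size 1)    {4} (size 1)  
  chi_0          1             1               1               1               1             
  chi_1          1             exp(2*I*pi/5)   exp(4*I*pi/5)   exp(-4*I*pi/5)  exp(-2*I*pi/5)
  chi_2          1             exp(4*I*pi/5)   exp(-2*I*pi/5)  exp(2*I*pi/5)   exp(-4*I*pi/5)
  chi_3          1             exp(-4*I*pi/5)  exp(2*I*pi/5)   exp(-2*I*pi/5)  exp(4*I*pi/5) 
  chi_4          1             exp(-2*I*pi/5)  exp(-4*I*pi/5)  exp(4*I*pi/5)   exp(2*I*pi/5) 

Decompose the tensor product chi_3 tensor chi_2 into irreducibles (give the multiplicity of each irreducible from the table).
chi_3 tensor chi_2 = chi_0 (all other irreducibles have multiplicity 0).

Details: The character of a tensor product is the pointwise product (chi_3 * chi_2)(C) = chi_3(C) * chi_2(C):
  {0}: (1)*(1), {1}: (exp(-4*I*pi/5))*(exp(4*I*pi/5)), {2}: (exp(2*I*pi/5))*(exp(-2*I*pi/5)), {3}: (exp(-2*I*pi/5))*(exp(2*I*pi/5)), {4}: (exp(4*I*pi/5))*(exp(-4*I*pi/5))
so (chi_3 * chi_2) takes values
  {0} -> 1, {1} -> 1, {2} -> 1, {3} -> 1, {4} -> 1.
Now take the inner product of this character with each irreducible chi from the table, <chi_3*chi_2, chi> = (1/5) sum_C |C| (chi_3*chi_2)(C) conj(chi(C)):
  <chi_3*chi_2, chi_0> = (1/5)[1*(1)*conj(1) + 1*(1)*conj(1) + 1*(1)*conj(1) + 1*(1)*conj(1) + 1*(1)*conj(1)]
      = (1/5)[(1) + (1) + (1) + (1) + (1)] = 5/5 = 1
  <chi_3*chi_2, chi_1> = (1/5)[1*(1)*conj(1) + 1*(1)*conj(exp(2*I*pi/5)) + 1*(1)*conj(exp(4*I*pi/5)) + 1*(1)*conj(exp(-4*I*pi/5)) + 1*(1)*conj(exp(-2*I*pi/5))]
      = (1/5)[(1) + (exp(-2*I*pi/5)) + (exp(-4*I*pi/5)) + (exp(4*I*pi/5)) + (exp(2*I*pi/5))] = 0/5 = 0
  <chi_3*chi_2, chi_2> = (1/5)[1*(1)*conj(1) + 1*(1)*conj(exp(4*I*pi/5)) + 1*(1)*conj(exp(-2*I*pi/5)) + 1*(1)*conj(exp(2*I*pi/5)) + 1*(1)*conj(exp(-4*I*pi/5))]
      = (1/5)[(1) + (exp(-4*I*pi/5)) + (exp(2*I*pi/5)) + (exp(-2*I*pi/5)) + (exp(4*I*pi/5))] = 0/5 = 0
  <chi_3*chi_2, chi_3> = (1/5)[1*(1)*conj(1) + 1*(1)*conj(exp(-4*I*pi/5)) + 1*(1)*conj(exp(2*I*pi/5)) + 1*(1)*conj(exp(-2*I*pi/5)) + 1*(1)*conj(exp(4*I*pi/5))]
      = (1/5)[(1) + (exp(4*I*pi/5)) + (exp(-2*I*pi/5)) + (exp(2*I*pi/5)) + (exp(-4*I*pi/5))] = 0/5 = 0
  <chi_3*chi_2, chi_4> = (1/5)[1*(1)*conj(1) + 1*(1)*conj(exp(-2*I*pi/5)) + 1*(1)*conj(exp(-4*I*pi/5)) + 1*(1)*conj(exp(4*I*pi/5)) + 1*(1)*conj(exp(2*I*pi/5))]
      = (1/5)[(1) + (exp(2*I*pi/5)) + (exp(4*I*pi/5)) + (exp(-4*I*pi/5)) + (exp(-2*I*pi/5))] = 0/5 = 0
(Exp terms are combined using exp(i*s)*conj(exp(i*t)) = exp(i*(s-t)), and sums of them are collapsed using the identity that for every m > 1 the m distinct m-th roots of unity sum to 0, e.g. 1 + exp(2*I*pi/3) + exp(-2*I*pi/3) = 0.)
Hence the multiplicities are chi_0: 1. Dimension check: dim(chi_3)*dim(chi_2) = 1*1 = 1 and sum (mult * dim) = 1*1 = 1.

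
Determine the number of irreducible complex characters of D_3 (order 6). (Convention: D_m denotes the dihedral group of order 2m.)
3

Argument: The number of irreducible complex representations of a finite group equals its number of conjugacy classes. D_3 has 3 conjugacy classes ((n+3)/2 for n odd), so D_3 (order 6) has exactly 3 irreducible complex representations.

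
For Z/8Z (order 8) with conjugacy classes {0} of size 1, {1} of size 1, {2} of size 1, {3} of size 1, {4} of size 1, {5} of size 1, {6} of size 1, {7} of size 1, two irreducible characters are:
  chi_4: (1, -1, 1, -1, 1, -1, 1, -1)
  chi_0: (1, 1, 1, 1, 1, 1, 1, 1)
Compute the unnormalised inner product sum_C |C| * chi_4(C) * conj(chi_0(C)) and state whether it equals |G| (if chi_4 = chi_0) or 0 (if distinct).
Sum = 0; so <chi_4, chi_0> = 0 (distinct irreducibles are orthogonal).

Reasoning: Compute term by term over conjugacy classes (|C| * chi_4(C) * conj(chi_0(C))):
  1*(1)*conj(1) + 1*(-1)*conj(1) + 1*(1)*conj(1) + 1*(-1)*conj(1) + 1*(1)*conj(1) + 1*(-1)*conj(1) + 1*(1)*conj(1) + 1*(-1)*conj(1)
  = (1) + (-1) + (1) + (-1) + (1) + (-1) + (1) + (-1)
  = 0.
(Exp terms are combined using exp(i*s)*conj(exp(i*t)) = exp(i*(s-t)), and sums of them are collapsed using the identity that for every m > 1 the m distinct m-th roots of unity sum to 0, e.g. 1 + exp(2*I*pi/3) + exp(-2*I*pi/3) = 0.)
Dividing by |G| = 8 gives 0/8 = 0, matching the row-orthogonality relation <chi_4, chi_0> = [chi_4 = chi_0].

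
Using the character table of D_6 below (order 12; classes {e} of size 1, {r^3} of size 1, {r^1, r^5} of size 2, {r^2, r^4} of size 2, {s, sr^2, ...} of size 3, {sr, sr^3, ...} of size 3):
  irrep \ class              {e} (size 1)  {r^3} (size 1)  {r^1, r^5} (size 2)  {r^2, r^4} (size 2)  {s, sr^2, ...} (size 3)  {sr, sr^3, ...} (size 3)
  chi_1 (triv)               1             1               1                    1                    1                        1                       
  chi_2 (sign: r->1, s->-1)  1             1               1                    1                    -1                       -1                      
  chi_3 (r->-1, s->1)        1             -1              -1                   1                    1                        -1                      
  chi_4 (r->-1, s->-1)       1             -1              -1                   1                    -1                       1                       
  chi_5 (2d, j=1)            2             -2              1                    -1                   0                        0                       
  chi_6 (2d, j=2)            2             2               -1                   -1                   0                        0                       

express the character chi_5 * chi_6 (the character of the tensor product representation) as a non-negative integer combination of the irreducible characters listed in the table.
chi_5 tensor chi_6 = chi_3 + chi_4 + chi_5 (all other irreducibles have multiplicity 0).

Working: The character of a tensor product is the pointwise product (chi_5 * chi_6)(C) = chi_5(C) * chi_6(C):
  {e}: (2)*(2), {r^3}: (-2)*(2), {r^1, r^5}: (1)*(-1), {r^2, r^4}: (-1)*(-1), {s, sr^2, ...}: (0)*(0), {sr, sr^3, ...}: (0)*(0)
so (chi_5 * chi_6) takes values
  {e} -> 4, {r^3} -> -4, {r^1, r^5} -> -1, {r^2, r^4} -> 1, {s, sr^2, ...} -> 0, {sr, sr^3, ...} -> 0.
Now take the inner product of this character with each irreducible chi from the table, <chi_5*chi_6, chi> = (1/12) sum_C |C| (chi_5*chi_6)(C) conj(chi(C)):
  <chi_5*chi_6, chi_1> = (1/12)[1*(4)*conj(1) + 1*(-4)*conj(1) + 2*(-1)*conj(1) + 2*(1)*conj(1) + 3*(0)*conj(1) + 3*(0)*conj(1)]
      = (1/12)[(4) + (-4) + (-2) + (2) + (0) + (0)] = 0/12 = 0
  <chi_5*chi_6, chi_2> = (1/12)[1*(4)*conj(1) + 1*(-4)*conj(1) + 2*(-1)*conj(1) + 2*(1)*conj(1) + 3*(0)*conj(-1) + 3*(0)*conj(-1)]
      = (1/12)[(4) + (-4) + (-2) + (2) + (0) + (0)] = 0/12 = 0
  <chi_5*chi_6, chi_3> = (1/12)[1*(4)*conj(1) + 1*(-4)*conj(-1) + 2*(-1)*conj(-1) + 2*(1)*conj(1) + 3*(0)*conj(1) + 3*(0)*conj(-1)]
      = (1/12)[(4) + (4) + (2) + (2) + (0) + (0)] = 12/12 = 1
  <chi_5*chi_6, chi_4> = (1/12)[1*(4)*conj(1) + 1*(-4)*conj(-1) + 2*(-1)*conj(-1) + 2*(1)*conj(1) + 3*(0)*conj(-1) + 3*(0)*conj(1)]
      = (1/12)[(4) + (4) + (2) + (2) + (0) + (0)] = 12/12 = 1
  <chi_5*chi_6, chi_5> = (1/12)[1*(4)*conj(2) + 1*(-4)*conj(-2) + 2*(-1)*conj(1) + 2*(1)*conj(-1) + 3*(0)*conj(0) + 3*(0)*conj(0)]
      = (1/12)[(8) + (8) + (-2) + (-2) + (0) + (0)] = 12/12 = 1
  <chi_5*chi_6, chi_6> = (1/12)[1*(4)*conj(2) + 1*(-4)*conj(2) + 2*(-1)*conj(-1) + 2*(1)*conj(-1) + 3*(0)*conj(0) + 3*(0)*conj(0)]
      = (1/12)[(8) + (-8) + (2) + (-2) + (0) + (0)] = 0/12 = 0
Hence the multiplicities are chi_3: 1, chi_4: 1, chi_5: 1. Dimension check: dim(chi_5)*dim(chi_6) = 2*2 = 4 and sum (mult * dim) = 1*1 + 1*1 + 1*2 = 4.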